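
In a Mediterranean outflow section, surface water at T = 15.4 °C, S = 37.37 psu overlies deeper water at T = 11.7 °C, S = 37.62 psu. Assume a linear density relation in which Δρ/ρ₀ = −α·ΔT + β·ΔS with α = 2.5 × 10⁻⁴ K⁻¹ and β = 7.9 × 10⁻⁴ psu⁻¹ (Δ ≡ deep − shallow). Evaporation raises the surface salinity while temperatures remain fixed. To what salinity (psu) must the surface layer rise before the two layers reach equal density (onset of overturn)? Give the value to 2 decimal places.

38.79 psu

Neutral buoyancy requires −α(T_deep − T_surf) + β(S_deep − S_surf′) = 0.
S_surf′ = S_deep − (α/β)·ΔT = 37.62 − (2.5 × 10⁻⁴/7.9 × 10⁻⁴)·(-3.7) = 38.7909 psu.
Increase required: 38.7909 − 37.37 = 1.4209 psu.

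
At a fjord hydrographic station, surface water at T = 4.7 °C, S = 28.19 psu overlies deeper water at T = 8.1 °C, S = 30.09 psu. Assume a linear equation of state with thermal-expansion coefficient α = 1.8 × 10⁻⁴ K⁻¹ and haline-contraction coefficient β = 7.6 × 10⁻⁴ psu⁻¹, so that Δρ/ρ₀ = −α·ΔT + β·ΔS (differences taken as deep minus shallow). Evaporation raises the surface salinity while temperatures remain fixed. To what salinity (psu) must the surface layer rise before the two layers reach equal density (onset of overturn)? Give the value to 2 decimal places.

29.28 psu

Neutral buoyancy requires −α(T_deep − T_surf) + β(S_deep − S_surf′) = 0.
S_surf′ = S_deep − (α/β)·ΔT = 30.09 − (1.8 × 10⁻⁴/7.6 × 10⁻⁴)·(+3.4) = 29.2847 psu.
Increase required: 29.2847 − 28.19 = 1.0947 psu.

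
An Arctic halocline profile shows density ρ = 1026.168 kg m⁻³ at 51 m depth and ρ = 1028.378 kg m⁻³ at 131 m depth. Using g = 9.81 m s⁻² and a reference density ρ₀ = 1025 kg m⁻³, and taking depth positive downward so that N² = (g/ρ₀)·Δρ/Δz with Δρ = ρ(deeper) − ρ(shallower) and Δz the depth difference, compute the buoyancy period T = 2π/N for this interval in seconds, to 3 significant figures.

386 s

Δρ = 1028.378 − 1026.168 = 2.210 kg m⁻³ over Δz = 131 − 51 = 80 m.
N² = (9.81/1025) × (2.210/80) = 2.6439 × 10⁻⁴ s⁻².
N = √(2.6439 × 10⁻⁴) = 0.016260 rad s⁻¹, so T = 2π/N = 386.42 s ≈ 386 s.
A positive N² confirms static stability across the interval.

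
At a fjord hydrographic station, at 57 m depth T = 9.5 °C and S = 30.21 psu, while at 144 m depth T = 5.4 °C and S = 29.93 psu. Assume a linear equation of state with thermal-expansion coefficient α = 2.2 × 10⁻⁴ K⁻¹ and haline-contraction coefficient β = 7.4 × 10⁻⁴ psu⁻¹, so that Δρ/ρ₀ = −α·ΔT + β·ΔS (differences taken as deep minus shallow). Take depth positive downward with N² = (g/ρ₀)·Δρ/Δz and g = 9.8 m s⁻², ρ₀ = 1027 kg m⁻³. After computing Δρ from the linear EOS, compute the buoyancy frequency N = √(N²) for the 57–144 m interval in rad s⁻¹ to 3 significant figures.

ΔT = -4.1 K, ΔS = -0.28 psu (deep − shallow).
Δρ/ρ₀ = −αΔT + βΔS = 9.02 × 10⁻⁴ − 2.072 × 10⁻⁴ = 6.948 × 10⁻⁴, so Δρ ≈ 0.7136 kg m⁻³.
N² = (g/ρ₀)·Δρ/Δz = g·(Δρ/ρ₀)/Δz = 9.8 × 6.948 × 10⁻⁴ / 87 = 7.8265 × 10⁻⁵ s⁻².
N = √(7.8265 × 10⁻⁵) = 8.8468 × 10⁻³ rad s⁻¹ ≈ 8.85 × 10⁻³ rad s⁻¹.

8.85 × 10⁻³ rad s⁻¹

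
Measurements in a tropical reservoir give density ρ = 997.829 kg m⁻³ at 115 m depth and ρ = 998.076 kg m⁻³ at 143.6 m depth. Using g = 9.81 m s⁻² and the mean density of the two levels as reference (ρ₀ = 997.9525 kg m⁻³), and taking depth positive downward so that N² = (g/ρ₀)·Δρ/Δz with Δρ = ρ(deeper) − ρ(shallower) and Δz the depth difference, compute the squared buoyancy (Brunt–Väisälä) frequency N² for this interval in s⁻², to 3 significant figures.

8.49 × 10⁻⁵ s⁻²

Δρ = 998.076 − 997.829 = 0.247 kg m⁻³ over Δz = 143.6 − 115 = 28.6 m.
N² = (9.81/997.9525) × (0.247/28.6) = 8.4897 × 10⁻⁵ s⁻² ≈ 8.49 × 10⁻⁵ s⁻².
Since Δρ > 0 the layer is stably stratified.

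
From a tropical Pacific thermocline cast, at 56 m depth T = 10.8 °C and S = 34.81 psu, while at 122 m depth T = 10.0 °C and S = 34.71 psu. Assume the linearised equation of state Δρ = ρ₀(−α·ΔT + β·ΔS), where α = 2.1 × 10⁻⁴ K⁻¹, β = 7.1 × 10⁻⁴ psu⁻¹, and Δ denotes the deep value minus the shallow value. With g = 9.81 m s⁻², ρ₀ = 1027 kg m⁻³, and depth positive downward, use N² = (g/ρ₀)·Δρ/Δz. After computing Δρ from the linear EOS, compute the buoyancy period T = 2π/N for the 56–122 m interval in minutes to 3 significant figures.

ΔT = -0.8 K, ΔS = -0.10 psu (deep − shallow).
Δρ/ρ₀ = −αΔT + βΔS = 1.68 × 10⁻⁴ − 7.10 × 10⁻⁵ = 9.70 × 10⁻⁵, so Δρ ≈ 0.09962 kg m⁻³.
N² = (g/ρ₀)·Δρ/Δz = g·(Δρ/ρ₀)/Δz = 9.81 × 9.70 × 10⁻⁵ / 66 = 1.4418 × 10⁻⁵ s⁻².
N = √(1.4418 × 10⁻⁵) = 3.7971 × 10⁻³ rad s⁻¹ → T = 2π/N = 1.6547 × 10³ s = 27.578 min ≈ 27.6 min.

27.6 min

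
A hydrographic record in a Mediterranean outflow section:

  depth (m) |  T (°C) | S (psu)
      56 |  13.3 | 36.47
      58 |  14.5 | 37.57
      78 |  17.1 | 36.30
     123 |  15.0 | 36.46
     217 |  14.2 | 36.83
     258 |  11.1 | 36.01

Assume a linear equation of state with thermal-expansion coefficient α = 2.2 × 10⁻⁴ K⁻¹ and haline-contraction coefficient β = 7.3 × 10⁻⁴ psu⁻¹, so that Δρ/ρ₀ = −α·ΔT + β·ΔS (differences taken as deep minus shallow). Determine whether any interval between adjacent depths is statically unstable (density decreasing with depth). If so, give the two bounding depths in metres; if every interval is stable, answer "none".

Evaluate Δρ/ρ₀ = −αΔT + βΔS across each adjacent pair:
  56–58 m: −αΔT+βΔS = −(2.2 × 10⁻⁴)(+1.2)+(7.3 × 10⁻⁴)(+1.10) = 5.4 × 10⁻⁴ → stable
  58–78 m: −αΔT+βΔS = −(2.2 × 10⁻⁴)(+2.6)+(7.3 × 10⁻⁴)(-1.27) = -1.5 × 10⁻³ → UNSTABLE
  78–123 m: −αΔT+βΔS = −(2.2 × 10⁻⁴)(-2.1)+(7.3 × 10⁻⁴)(+0.16) = 5.8 × 10⁻⁴ → stable
  123–217 m: −αΔT+βΔS = −(2.2 × 10⁻⁴)(-0.8)+(7.3 × 10⁻⁴)(+0.37) = 4.5 × 10⁻⁴ → stable
  217–258 m: −αΔT+βΔS = −(2.2 × 10⁻⁴)(-3.1)+(7.3 × 10⁻⁴)(-0.82) = 8.3 × 10⁻⁵ → stable
The 58–78 m interval has Δρ < 0: lighter water underlies denser water.

58–78 m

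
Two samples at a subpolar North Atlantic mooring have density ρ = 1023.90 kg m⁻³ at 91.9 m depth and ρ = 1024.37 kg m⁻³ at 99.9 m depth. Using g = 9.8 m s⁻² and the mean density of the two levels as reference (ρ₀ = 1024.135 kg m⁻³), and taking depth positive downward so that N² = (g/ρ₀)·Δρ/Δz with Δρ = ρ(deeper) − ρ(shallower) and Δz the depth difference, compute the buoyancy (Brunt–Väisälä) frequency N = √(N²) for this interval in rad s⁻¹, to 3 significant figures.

Δρ = 1024.37 − 1023.90 = 0.47 kg m⁻³ over Δz = 99.9 − 91.9 = 8 m.
N² = (9.8/1024.135) × (0.47/8) = 5.6218 × 10⁻⁴ s⁻².
N = √(5.6218 × 10⁻⁴) = 0.023710 rad s⁻¹ ≈ 0.0237 rad s⁻¹.

0.0237 rad s⁻¹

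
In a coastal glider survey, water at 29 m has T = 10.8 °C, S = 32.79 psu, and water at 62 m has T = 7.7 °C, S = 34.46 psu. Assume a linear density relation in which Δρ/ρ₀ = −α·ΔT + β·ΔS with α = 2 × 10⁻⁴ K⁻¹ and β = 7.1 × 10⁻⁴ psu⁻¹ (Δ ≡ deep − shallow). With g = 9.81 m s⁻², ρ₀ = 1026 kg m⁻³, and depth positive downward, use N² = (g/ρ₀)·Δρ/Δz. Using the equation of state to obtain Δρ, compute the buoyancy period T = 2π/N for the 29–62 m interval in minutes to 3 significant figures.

ΔT = -3.1 K, ΔS = +1.67 psu (deep − shallow).
Δρ/ρ₀ = −αΔT + βΔS = 6.20 × 10⁻⁴ + 1.1857 × 10⁻³ = 1.8057 × 10⁻³, so Δρ ≈ 1.853 kg m⁻³.
N² = (g/ρ₀)·Δρ/Δz = g·(Δρ/ρ₀)/Δz = 9.81 × 1.8057 × 10⁻³ / 33 = 5.3679 × 10⁻⁴ s⁻².
N = √(5.3679 × 10⁻⁴) = 0.023169 rad s⁻¹ → T = 2π/N = 271.19 s = 4.5198 min ≈ 4.52 min.

4.52 min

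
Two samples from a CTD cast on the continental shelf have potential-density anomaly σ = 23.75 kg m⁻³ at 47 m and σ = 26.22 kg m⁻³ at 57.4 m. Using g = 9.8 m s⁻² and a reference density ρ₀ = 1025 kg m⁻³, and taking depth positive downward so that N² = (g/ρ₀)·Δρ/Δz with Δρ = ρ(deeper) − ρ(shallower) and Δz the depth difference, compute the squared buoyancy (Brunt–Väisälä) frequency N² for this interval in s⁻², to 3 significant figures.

Δρ = 1026.22 − 1023.75 = 2.47 kg m⁻³ over Δz = 57.4 − 47 = 10.4 m.
N² = (9.8/1025) × (2.47/10.4) = 2.2707 × 10⁻³ s⁻² ≈ 2.27 × 10⁻³ s⁻².

2.27 × 10⁻³ s⁻²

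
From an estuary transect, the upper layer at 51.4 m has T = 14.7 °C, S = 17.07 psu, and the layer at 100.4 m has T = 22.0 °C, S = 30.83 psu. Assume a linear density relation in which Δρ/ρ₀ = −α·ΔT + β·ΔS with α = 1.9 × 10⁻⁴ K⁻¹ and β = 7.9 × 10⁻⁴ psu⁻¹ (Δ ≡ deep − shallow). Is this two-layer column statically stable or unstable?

ΔT = 22.0 − 14.7 = +7.3 K and ΔS = 30.83 − 17.07 = +13.76 psu (deep − shallow).
−αΔT = -1.387 × 10⁻³; βΔS = 0.0108704; sum Δρ/ρ₀ = 9.4834 × 10⁻³.
Δρ/ρ₀ > 0, so Δρ > 0: deeper water is denser → statically stable.

stable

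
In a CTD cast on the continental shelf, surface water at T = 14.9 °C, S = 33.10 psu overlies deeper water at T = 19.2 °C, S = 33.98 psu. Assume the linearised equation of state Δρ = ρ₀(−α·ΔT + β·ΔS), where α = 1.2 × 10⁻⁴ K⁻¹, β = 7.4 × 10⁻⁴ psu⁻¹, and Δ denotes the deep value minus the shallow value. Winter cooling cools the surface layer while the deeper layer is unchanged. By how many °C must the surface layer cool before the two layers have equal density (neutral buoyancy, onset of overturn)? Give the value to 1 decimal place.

Neutral buoyancy requires Δρ = 0, i.e. −α(T_deep − T_surf′) + β(S_deep − S_surf) = 0.
T_surf′ = T_deep − (β/α)·ΔS = 19.2 − (7.4 × 10⁻⁴/1.2 × 10⁻⁴)·(+0.88) = 13.773 °C.
Cooling required: 14.9 − (13.773) = 1.127 °C.

1.1 °C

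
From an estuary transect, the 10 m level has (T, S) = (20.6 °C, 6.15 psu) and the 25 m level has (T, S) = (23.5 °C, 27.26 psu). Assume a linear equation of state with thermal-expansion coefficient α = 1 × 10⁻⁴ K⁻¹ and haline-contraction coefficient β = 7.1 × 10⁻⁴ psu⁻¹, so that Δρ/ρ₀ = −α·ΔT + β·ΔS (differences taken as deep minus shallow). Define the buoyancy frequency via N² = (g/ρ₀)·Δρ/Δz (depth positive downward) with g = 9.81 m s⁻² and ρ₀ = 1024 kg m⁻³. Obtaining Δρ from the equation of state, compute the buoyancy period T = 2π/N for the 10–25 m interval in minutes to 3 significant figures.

ΔT = +2.9 K, ΔS = +21.11 psu (deep − shallow).
Δρ/ρ₀ = −αΔT + βΔS = -2.90 × 10⁻⁴ + 0.0149881 = 0.0146981, so Δρ ≈ 15.05 kg m⁻³.
N² = (g/ρ₀)·Δρ/Δz = g·(Δρ/ρ₀)/Δz = 9.81 × 0.0146981 / 15 = 9.6126 × 10⁻³ s⁻².
N = √(9.6126 × 10⁻³) = 0.098044 rad s⁻¹ → T = 2π/N = 64.085 s = 1.0681 min ≈ 1.07 min.

1.07 min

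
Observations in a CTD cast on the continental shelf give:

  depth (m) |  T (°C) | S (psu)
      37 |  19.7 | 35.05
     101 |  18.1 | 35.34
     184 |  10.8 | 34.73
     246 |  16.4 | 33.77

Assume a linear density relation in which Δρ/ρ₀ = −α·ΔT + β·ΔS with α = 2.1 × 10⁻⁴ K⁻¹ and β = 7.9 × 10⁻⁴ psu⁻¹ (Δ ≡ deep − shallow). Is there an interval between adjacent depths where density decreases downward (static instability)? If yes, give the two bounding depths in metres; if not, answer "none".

Evaluate Δρ/ρ₀ = −αΔT + βΔS across each adjacent pair:
  37–101 m: −αΔT+βΔS = −(2.1 × 10⁻⁴)(-1.6)+(7.9 × 10⁻⁴)(+0.29) = 5.7 × 10⁻⁴ → stable
  101–184 m: −αΔT+βΔS = −(2.1 × 10⁻⁴)(-7.3)+(7.9 × 10⁻⁴)(-0.61) = 1.1 × 10⁻³ → stable
  184–246 m: −αΔT+βΔS = −(2.1 × 10⁻⁴)(+5.6)+(7.9 × 10⁻⁴)(-0.96) = -1.9 × 10⁻³ → UNSTABLE
The 184–246 m interval has Δρ < 0: lighter water underlies denser water.

184–246 m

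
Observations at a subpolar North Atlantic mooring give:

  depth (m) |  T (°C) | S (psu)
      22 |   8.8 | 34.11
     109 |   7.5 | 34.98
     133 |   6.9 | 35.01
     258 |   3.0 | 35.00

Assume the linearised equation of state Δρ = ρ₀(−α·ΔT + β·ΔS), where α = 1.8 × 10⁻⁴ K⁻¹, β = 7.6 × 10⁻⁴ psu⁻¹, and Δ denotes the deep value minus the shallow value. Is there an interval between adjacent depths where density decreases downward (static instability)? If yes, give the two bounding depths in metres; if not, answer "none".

none

Evaluate Δρ/ρ₀ = −αΔT + βΔS across each adjacent pair:
  22–109 m: −αΔT+βΔS = −(1.8 × 10⁻⁴)(-1.3)+(7.6 × 10⁻⁴)(+0.87) = 9.0 × 10⁻⁴ → stable
  109–133 m: −αΔT+βΔS = −(1.8 × 10⁻⁴)(-0.6)+(7.6 × 10⁻⁴)(+0.03) = 1.3 × 10⁻⁴ → stable
  133–258 m: −αΔT+βΔS = −(1.8 × 10⁻⁴)(-3.9)+(7.6 × 10⁻⁴)(-0.01) = 6.9 × 10⁻⁴ → stable
Every interval has Δρ > 0: the column is stably stratified throughout.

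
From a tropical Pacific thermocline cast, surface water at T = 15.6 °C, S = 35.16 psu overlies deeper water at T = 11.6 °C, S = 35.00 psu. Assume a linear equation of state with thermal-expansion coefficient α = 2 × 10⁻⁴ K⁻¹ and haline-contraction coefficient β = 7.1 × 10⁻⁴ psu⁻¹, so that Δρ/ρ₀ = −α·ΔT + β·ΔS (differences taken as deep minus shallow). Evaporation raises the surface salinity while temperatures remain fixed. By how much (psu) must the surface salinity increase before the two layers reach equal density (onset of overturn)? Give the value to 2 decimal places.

0.97 psu

Neutral buoyancy requires −α(T_deep − T_surf) + β(S_deep − S_surf′) = 0.
S_surf′ = S_deep − (α/β)·ΔT = 35.00 − (2 × 10⁻⁴/7.1 × 10⁻⁴)·(-4.0) = 36.1268 psu.
Increase required: 36.1268 − 35.16 = 0.9668 psu.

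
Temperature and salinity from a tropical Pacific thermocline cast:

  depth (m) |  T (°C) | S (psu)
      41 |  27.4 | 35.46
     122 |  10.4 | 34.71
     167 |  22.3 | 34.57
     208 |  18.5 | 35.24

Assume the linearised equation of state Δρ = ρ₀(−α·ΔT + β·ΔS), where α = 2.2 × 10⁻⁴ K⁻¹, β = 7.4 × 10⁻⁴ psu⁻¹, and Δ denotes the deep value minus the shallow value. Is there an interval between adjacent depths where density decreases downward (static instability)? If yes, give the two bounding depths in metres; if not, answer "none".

122–167 m

Evaluate Δρ/ρ₀ = −αΔT + βΔS across each adjacent pair:
  41–122 m: −αΔT+βΔS = −(2.2 × 10⁻⁴)(-17.0)+(7.4 × 10⁻⁴)(-0.75) = 3.2 × 10⁻³ → stable
  122–167 m: −αΔT+βΔS = −(2.2 × 10⁻⁴)(+11.9)+(7.4 × 10⁻⁴)(-0.14) = -2.7 × 10⁻³ → UNSTABLE
  167–208 m: −αΔT+βΔS = −(2.2 × 10⁻⁴)(-3.8)+(7.4 × 10⁻⁴)(+0.67) = 1.3 × 10⁻³ → stable
The 122–167 m interval has Δρ < 0: lighter water underlies denser water.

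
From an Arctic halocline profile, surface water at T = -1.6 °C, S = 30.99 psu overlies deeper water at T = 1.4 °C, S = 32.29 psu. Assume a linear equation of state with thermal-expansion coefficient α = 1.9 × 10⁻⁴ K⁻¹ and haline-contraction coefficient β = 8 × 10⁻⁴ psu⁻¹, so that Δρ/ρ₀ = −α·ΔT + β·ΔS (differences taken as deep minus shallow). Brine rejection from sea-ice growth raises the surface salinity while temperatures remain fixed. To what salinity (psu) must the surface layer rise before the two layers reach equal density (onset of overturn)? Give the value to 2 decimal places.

31.58 psu

Neutral buoyancy requires −α(T_deep − T_surf) + β(S_deep − S_surf′) = 0.
S_surf′ = S_deep − (α/β)·ΔT = 32.29 − (1.9 × 10⁻⁴/8 × 10⁻⁴)·(+3.0) = 31.5775 psu.
Increase required: 31.5775 − 30.99 = 0.5875 psu.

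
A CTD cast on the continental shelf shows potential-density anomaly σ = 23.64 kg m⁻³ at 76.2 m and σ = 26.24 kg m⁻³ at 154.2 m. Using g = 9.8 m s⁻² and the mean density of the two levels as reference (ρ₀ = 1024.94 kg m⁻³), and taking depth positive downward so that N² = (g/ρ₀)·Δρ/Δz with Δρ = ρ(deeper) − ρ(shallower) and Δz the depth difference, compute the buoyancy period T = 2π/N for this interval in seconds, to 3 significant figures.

Δρ = 1026.24 − 1023.64 = 2.60 kg m⁻³ over Δz = 154.2 − 76.2 = 78 m.
N² = (9.8/1024.94) × (2.60/78) = 3.1872 × 10⁻⁴ s⁻².
N = √(3.1872 × 10⁻⁴) = 0.017853 rad s⁻¹, so T = 2π/N = 351.94 s ≈ 352 s.
Since Δρ > 0 the layer is stably stratified.

352 s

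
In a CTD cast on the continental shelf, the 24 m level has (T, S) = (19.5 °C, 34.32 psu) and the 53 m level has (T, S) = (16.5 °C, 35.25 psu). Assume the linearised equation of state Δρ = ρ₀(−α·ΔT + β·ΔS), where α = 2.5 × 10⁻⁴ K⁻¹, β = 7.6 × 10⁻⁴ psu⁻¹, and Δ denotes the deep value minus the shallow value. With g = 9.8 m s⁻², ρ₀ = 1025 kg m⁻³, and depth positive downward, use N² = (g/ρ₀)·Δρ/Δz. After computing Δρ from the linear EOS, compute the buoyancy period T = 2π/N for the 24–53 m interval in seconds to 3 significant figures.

283 s

ΔT = -3.0 K, ΔS = +0.93 psu (deep − shallow).
Δρ/ρ₀ = −αΔT + βΔS = 7.50 × 10⁻⁴ + 7.068 × 10⁻⁴ = 1.4568 × 10⁻³, so Δρ ≈ 1.493 kg m⁻³.
N² = (g/ρ₀)·Δρ/Δz = g·(Δρ/ρ₀)/Δz = 9.8 × 1.4568 × 10⁻³ / 29 = 4.9230 × 10⁻⁴ s⁻².
N = √(4.9230 × 10⁻⁴) = 0.022188 rad s⁻¹ → T = 2π/N = 283.18 s ≈ 283 s.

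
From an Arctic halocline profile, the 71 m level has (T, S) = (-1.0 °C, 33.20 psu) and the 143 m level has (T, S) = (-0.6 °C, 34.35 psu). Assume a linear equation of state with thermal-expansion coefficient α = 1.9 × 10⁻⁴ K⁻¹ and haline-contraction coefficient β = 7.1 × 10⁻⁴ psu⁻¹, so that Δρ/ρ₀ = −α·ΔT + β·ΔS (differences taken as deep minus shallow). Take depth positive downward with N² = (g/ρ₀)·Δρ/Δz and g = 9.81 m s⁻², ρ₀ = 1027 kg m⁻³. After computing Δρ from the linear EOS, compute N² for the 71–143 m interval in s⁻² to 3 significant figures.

1.01 × 10⁻⁴ s⁻²

ΔT = +0.4 K, ΔS = +1.15 psu (deep − shallow).
Δρ/ρ₀ = −αΔT + βΔS = -7.60 × 10⁻⁵ + 8.165 × 10⁻⁴ = 7.405 × 10⁻⁴, so Δρ ≈ 0.7605 kg m⁻³.
N² = (g/ρ₀)·Δρ/Δz = g·(Δρ/ρ₀)/Δz = 9.81 × 7.405 × 10⁻⁴ / 72 = 1.0089 × 10⁻⁴ s⁻² ≈ 1.01 × 10⁻⁴ s⁻².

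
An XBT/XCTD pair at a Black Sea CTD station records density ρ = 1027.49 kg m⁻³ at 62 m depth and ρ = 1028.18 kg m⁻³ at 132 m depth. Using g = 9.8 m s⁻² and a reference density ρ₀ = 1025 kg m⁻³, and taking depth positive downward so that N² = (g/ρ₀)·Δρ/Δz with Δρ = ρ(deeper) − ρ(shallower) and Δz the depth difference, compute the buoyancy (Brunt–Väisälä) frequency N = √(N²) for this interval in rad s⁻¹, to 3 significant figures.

Δρ = 1028.18 − 1027.49 = 0.69 kg m⁻³ over Δz = 132 − 62 = 70 m.
N² = (9.8/1025) × (0.69/70) = 9.4244 × 10⁻⁵ s⁻².
N = √(9.4244 × 10⁻⁵) = 9.7079 × 10⁻³ rad s⁻¹ ≈ 9.71 × 10⁻³ rad s⁻¹.
N² > 0, so the interval is statically stable.

9.71 × 10⁻³ rad s⁻¹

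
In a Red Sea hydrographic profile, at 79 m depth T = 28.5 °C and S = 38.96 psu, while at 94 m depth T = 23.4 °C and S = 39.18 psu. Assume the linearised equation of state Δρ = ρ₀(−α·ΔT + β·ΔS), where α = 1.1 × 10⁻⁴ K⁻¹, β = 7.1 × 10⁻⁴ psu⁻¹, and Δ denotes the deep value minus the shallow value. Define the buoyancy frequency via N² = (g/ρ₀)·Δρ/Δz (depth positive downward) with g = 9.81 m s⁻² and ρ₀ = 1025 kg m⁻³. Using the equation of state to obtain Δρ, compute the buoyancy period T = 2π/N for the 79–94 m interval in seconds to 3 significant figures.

290 s

ΔT = -5.1 K, ΔS = +0.22 psu (deep − shallow).
Δρ/ρ₀ = −αΔT + βΔS = 5.61 × 10⁻⁴ + 1.562 × 10⁻⁴ = 7.172 × 10⁻⁴, so Δρ ≈ 0.7351 kg m⁻³.
N² = (g/ρ₀)·Δρ/Δz = g·(Δρ/ρ₀)/Δz = 9.81 × 7.172 × 10⁻⁴ / 15 = 4.6905 × 10⁻⁴ s⁻².
N = √(4.6905 × 10⁻⁴) = 0.021658 rad s⁻¹ → T = 2π/N = 290.11 s ≈ 290 s.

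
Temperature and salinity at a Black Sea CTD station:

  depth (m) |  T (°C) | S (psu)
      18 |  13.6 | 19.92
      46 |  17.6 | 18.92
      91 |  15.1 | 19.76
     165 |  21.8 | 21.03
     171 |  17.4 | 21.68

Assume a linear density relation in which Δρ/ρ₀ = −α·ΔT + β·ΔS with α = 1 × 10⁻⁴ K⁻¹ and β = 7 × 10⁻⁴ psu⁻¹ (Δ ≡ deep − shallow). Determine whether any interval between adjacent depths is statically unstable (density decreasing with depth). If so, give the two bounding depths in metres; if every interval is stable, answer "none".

18–46 m

Evaluate Δρ/ρ₀ = −αΔT + βΔS across each adjacent pair:
  18–46 m: −αΔT+βΔS = −(1 × 10⁻⁴)(+4.0)+(7 × 10⁻⁴)(-1.00) = -1.1 × 10⁻³ → UNSTABLE
  46–91 m: −αΔT+βΔS = −(1 × 10⁻⁴)(-2.5)+(7 × 10⁻⁴)(+0.84) = 8.4 × 10⁻⁴ → stable
  91–165 m: −αΔT+βΔS = −(1 × 10⁻⁴)(+6.7)+(7 × 10⁻⁴)(+1.27) = 2.2 × 10⁻⁴ → stable
  165–171 m: −αΔT+βΔS = −(1 × 10⁻⁴)(-4.4)+(7 × 10⁻⁴)(+0.65) = 9.0 × 10⁻⁴ → stable
The 18–46 m interval has Δρ < 0: lighter water underlies denser water.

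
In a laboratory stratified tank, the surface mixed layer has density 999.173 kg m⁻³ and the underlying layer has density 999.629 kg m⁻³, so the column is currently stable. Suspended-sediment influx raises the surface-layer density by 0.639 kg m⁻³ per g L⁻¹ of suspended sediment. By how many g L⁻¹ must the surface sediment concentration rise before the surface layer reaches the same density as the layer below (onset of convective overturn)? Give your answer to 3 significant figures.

0.714 g L⁻¹

Density deficit of the surface layer: 999.629 − 999.173 = 0.456 kg m⁻³.
Required change = 0.456 / 0.639 = 0.714 g L⁻¹.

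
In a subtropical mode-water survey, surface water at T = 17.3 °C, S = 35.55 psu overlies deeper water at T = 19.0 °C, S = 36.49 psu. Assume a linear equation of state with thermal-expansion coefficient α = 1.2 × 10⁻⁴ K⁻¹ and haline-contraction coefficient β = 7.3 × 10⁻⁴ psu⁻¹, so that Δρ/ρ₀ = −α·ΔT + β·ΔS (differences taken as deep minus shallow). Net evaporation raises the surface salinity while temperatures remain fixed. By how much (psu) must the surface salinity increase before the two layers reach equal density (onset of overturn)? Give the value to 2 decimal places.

Neutral buoyancy requires −α(T_deep − T_surf) + β(S_deep − S_surf′) = 0.
S_surf′ = S_deep − (α/β)·ΔT = 36.49 − (1.2 × 10⁻⁴/7.3 × 10⁻⁴)·(+1.7) = 36.2105 psu.
Increase required: 36.2105 − 35.55 = 0.6605 psu.

0.66 psu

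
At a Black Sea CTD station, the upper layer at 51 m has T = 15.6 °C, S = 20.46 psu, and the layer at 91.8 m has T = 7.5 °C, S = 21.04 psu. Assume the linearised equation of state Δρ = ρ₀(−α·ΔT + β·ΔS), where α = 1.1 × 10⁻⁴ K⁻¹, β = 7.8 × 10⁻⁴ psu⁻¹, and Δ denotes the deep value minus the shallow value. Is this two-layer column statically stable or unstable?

stable

ΔT = 7.5 − 15.6 = -8.1 K and ΔS = 21.04 − 20.46 = +0.58 psu (deep − shallow).
−αΔT = 8.91 × 10⁻⁴; βΔS = 4.524 × 10⁻⁴; sum Δρ/ρ₀ = 1.3434 × 10⁻³.
Δρ/ρ₀ > 0, so Δρ > 0: deeper water is denser → statically stable.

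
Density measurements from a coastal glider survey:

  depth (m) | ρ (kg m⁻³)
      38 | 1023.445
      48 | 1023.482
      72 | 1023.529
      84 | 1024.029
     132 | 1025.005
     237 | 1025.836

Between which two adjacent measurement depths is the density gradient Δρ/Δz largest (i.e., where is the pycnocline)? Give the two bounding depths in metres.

72–84 m

Compute the density gradient over each adjacent pair:
  38–48 m: Δρ/Δz = 0.037/10 = 3.7 × 10⁻³ kg m⁻⁴
  48–72 m: Δρ/Δz = 0.047/24 = 2.0 × 10⁻³ kg m⁻⁴
  72–84 m: Δρ/Δz = 0.500/12 = 0.042 kg m⁻⁴
  84–132 m: Δρ/Δz = 0.976/48 = 0.020 kg m⁻⁴
  132–237 m: Δρ/Δz = 0.831/105 = 7.9 × 10⁻³ kg m⁻⁴
The largest gradient is in the 72–84 m interval — the pycnocline.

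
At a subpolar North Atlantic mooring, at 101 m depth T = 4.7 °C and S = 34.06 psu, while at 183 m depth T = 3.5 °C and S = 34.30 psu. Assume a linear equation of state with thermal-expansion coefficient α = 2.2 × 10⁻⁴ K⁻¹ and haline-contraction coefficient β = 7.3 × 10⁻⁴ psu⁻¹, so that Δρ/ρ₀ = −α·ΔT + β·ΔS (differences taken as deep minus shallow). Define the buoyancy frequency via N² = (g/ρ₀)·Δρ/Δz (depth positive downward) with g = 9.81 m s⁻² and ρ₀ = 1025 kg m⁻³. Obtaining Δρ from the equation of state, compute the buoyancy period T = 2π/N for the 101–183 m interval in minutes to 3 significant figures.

14.4 min

ΔT = -1.2 K, ΔS = +0.24 psu (deep − shallow).
Δρ/ρ₀ = −αΔT + βΔS = 2.64 × 10⁻⁴ + 1.752 × 10⁻⁴ = 4.392 × 10⁻⁴, so Δρ ≈ 0.4502 kg m⁻³.
N² = (g/ρ₀)·Δρ/Δz = g·(Δρ/ρ₀)/Δz = 9.81 × 4.392 × 10⁻⁴ / 82 = 5.2543 × 10⁻⁵ s⁻².
N = √(5.2543 × 10⁻⁵) = 7.2487 × 10⁻³ rad s⁻¹ → T = 2π/N = 866.80 s = 14.447 min ≈ 14.4 min.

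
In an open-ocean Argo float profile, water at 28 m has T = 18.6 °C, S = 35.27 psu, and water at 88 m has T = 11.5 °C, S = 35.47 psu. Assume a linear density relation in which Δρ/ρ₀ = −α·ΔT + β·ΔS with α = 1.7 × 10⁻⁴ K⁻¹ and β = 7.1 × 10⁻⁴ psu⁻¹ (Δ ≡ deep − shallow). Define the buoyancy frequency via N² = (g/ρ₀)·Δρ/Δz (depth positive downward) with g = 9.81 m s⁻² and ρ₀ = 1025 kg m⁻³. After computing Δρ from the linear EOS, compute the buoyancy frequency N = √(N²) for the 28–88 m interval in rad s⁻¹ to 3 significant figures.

ΔT = -7.1 K, ΔS = +0.20 psu (deep − shallow).
Δρ/ρ₀ = −αΔT + βΔS = 1.207 × 10⁻³ + 1.42 × 10⁻⁴ = 1.349 × 10⁻³, so Δρ ≈ 1.383 kg m⁻³.
N² = (g/ρ₀)·Δρ/Δz = g·(Δρ/ρ₀)/Δz = 9.81 × 1.349 × 10⁻³ / 60 = 2.2056 × 10⁻⁴ s⁻².
N = √(2.2056 × 10⁻⁴) = 0.014851 rad s⁻¹ ≈ 0.0149 rad s⁻¹.

0.0149 rad s⁻¹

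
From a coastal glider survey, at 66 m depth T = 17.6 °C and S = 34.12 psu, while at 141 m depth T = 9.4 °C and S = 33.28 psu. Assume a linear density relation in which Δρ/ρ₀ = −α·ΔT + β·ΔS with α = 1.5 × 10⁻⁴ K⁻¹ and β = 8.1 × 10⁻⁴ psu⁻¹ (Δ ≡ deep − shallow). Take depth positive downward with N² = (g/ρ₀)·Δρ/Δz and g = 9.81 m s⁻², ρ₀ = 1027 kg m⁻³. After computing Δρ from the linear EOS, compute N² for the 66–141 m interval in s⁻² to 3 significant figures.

7.19 × 10⁻⁵ s⁻²

ΔT = -8.2 K, ΔS = -0.84 psu (deep − shallow).
Δρ/ρ₀ = −αΔT + βΔS = 1.23 × 10⁻³ − 6.804 × 10⁻⁴ = 5.496 × 10⁻⁴, so Δρ ≈ 0.5644 kg m⁻³.
N² = (g/ρ₀)·Δρ/Δz = g·(Δρ/ρ₀)/Δz = 9.81 × 5.496 × 10⁻⁴ / 75 = 7.1888 × 10⁻⁵ s⁻² ≈ 7.19 × 10⁻⁵ s⁻².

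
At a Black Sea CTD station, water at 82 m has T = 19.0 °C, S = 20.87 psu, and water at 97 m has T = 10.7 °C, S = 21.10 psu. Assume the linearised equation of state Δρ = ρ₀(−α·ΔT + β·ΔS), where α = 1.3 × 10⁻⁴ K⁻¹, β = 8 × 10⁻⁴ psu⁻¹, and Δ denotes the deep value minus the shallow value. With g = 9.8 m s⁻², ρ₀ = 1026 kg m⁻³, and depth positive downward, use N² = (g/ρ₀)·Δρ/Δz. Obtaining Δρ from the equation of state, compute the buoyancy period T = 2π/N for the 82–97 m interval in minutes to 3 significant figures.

3.65 min

ΔT = -8.3 K, ΔS = +0.23 psu (deep − shallow).
Δρ/ρ₀ = −αΔT + βΔS = 1.079 × 10⁻³ + 1.84 × 10⁻⁴ = 1.263 × 10⁻³, so Δρ ≈ 1.296 kg m⁻³.
N² = (g/ρ₀)·Δρ/Δz = g·(Δρ/ρ₀)/Δz = 9.8 × 1.263 × 10⁻³ / 15 = 8.2516 × 10⁻⁴ s⁻².
N = √(8.2516 × 10⁻⁴) = 0.028726 rad s⁻¹ → T = 2π/N = 218.73 s = 3.6455 min ≈ 3.65 min.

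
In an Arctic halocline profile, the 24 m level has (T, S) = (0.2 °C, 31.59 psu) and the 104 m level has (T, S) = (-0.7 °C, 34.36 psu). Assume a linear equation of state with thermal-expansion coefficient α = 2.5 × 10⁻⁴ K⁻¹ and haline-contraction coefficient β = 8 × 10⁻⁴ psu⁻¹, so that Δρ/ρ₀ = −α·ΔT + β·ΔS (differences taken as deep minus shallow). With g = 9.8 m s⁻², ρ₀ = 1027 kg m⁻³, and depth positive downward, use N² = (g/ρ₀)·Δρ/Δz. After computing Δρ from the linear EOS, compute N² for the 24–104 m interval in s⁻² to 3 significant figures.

2.99 × 10⁻⁴ s⁻²

ΔT = -0.9 K, ΔS = +2.77 psu (deep − shallow).
Δρ/ρ₀ = −αΔT + βΔS = 2.25 × 10⁻⁴ + 2.216 × 10⁻³ = 2.441 × 10⁻³, so Δρ ≈ 2.507 kg m⁻³.
N² = (g/ρ₀)·Δρ/Δz = g·(Δρ/ρ₀)/Δz = 9.8 × 2.441 × 10⁻³ / 80 = 2.9902 × 10⁻⁴ s⁻² ≈ 2.99 × 10⁻⁴ s⁻².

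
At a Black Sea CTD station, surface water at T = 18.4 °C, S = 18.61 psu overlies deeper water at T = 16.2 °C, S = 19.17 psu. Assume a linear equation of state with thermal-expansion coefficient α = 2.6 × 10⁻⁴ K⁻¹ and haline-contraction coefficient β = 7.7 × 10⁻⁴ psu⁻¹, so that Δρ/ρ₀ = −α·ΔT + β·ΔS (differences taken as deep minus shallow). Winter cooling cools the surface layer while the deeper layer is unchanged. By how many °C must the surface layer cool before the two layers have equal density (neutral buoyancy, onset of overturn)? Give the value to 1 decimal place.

3.9 °C

Neutral buoyancy requires Δρ = 0, i.e. −α(T_deep − T_surf′) + β(S_deep − S_surf) = 0.
T_surf′ = T_deep − (β/α)·ΔS = 16.2 − (7.7 × 10⁻⁴/2.6 × 10⁻⁴)·(+0.56) = 14.542 °C.
Cooling required: 18.4 − (14.542) = 3.858 °C.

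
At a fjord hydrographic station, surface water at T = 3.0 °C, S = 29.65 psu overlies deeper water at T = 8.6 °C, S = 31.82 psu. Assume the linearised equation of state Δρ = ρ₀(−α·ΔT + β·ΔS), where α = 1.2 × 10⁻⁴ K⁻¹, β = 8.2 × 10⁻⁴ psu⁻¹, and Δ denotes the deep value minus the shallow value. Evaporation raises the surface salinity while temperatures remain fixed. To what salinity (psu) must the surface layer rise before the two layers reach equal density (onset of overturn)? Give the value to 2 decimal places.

Neutral buoyancy requires −α(T_deep − T_surf) + β(S_deep − S_surf′) = 0.
S_surf′ = S_deep − (α/β)·ΔT = 31.82 − (1.2 × 10⁻⁴/8.2 × 10⁻⁴)·(+5.6) = 31.0005 psu.
Increase required: 31.0005 − 29.65 = 1.3505 psu.

31.00 psu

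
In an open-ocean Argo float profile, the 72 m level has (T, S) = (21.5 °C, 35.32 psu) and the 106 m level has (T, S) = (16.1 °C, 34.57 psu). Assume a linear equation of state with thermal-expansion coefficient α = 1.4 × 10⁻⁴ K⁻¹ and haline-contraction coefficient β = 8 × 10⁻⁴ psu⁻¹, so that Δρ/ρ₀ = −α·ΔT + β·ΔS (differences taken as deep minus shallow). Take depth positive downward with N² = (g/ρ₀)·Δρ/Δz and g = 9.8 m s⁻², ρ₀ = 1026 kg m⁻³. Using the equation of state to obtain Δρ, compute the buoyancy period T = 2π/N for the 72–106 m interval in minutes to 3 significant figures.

ΔT = -5.4 K, ΔS = -0.75 psu (deep − shallow).
Δρ/ρ₀ = −αΔT + βΔS = 7.56 × 10⁻⁴ − 6.00 × 10⁻⁴ = 1.56 × 10⁻⁴, so Δρ ≈ 0.1601 kg m⁻³.
N² = (g/ρ₀)·Δρ/Δz = g·(Δρ/ρ₀)/Δz = 9.8 × 1.56 × 10⁻⁴ / 34 = 4.4965 × 10⁻⁵ s⁻².
N = √(4.4965 × 10⁻⁵) = 6.7056 × 10⁻³ rad s⁻¹ → T = 2π/N = 937.01 s = 15.617 min ≈ 15.6 min.

15.6 min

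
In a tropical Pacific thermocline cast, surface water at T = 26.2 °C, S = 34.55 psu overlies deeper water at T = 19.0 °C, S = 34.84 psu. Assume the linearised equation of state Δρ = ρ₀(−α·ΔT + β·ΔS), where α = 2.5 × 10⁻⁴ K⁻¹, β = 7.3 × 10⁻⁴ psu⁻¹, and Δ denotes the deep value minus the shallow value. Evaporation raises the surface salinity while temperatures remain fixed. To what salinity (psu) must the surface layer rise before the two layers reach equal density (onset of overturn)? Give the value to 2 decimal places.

37.31 psu

Neutral buoyancy requires −α(T_deep − T_surf) + β(S_deep − S_surf′) = 0.
S_surf′ = S_deep − (α/β)·ΔT = 34.84 − (2.5 × 10⁻⁴/7.3 × 10⁻⁴)·(-7.2) = 37.3058 psu.
Increase required: 37.3058 − 34.55 = 2.7558 psu.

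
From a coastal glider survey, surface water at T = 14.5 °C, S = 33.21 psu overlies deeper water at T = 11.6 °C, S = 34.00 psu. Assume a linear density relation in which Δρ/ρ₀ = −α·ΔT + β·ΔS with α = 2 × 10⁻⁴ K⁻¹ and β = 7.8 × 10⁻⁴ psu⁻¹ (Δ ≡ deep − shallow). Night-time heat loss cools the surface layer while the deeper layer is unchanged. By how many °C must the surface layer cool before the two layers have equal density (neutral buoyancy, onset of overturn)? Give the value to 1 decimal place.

Neutral buoyancy requires Δρ = 0, i.e. −α(T_deep − T_surf′) + β(S_deep − S_surf) = 0.
T_surf′ = T_deep − (β/α)·ΔS = 11.6 − (7.8 × 10⁻⁴/2 × 10⁻⁴)·(+0.79) = 8.519 °C.
Cooling required: 14.5 − (8.519) = 5.981 °C.

6.0 °C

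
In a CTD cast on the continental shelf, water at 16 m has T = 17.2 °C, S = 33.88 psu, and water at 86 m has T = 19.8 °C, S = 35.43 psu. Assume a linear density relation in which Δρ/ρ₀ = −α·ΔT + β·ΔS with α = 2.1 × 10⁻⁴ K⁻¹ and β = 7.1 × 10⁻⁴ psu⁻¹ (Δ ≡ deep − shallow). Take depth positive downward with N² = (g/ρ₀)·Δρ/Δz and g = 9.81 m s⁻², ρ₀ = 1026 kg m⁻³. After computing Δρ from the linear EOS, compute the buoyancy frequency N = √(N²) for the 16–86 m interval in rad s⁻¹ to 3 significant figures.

8.82 × 10⁻³ rad s⁻¹

ΔT = +2.6 K, ΔS = +1.55 psu (deep − shallow).
Δρ/ρ₀ = −αΔT + βΔS = -5.46 × 10⁻⁴ + 1.1005 × 10⁻³ = 5.545 × 10⁻⁴, so Δρ ≈ 0.5689 kg m⁻³.
N² = (g/ρ₀)·Δρ/Δz = g·(Δρ/ρ₀)/Δz = 9.81 × 5.545 × 10⁻⁴ / 70 = 7.7709 × 10⁻⁵ s⁻².
N = √(7.7709 × 10⁻⁵) = 8.8153 × 10⁻³ rad s⁻¹ ≈ 8.82 × 10⁻³ rad s⁻¹.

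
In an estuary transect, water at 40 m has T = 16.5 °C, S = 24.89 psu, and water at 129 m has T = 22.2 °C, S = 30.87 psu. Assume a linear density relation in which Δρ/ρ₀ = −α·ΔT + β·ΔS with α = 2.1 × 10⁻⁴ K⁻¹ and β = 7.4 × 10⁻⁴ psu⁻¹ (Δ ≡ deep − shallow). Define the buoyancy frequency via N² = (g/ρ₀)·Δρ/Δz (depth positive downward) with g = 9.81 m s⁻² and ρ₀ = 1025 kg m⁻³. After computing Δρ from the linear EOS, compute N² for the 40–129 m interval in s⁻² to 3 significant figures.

ΔT = +5.7 K, ΔS = +5.98 psu (deep − shallow).
Δρ/ρ₀ = −αΔT + βΔS = -1.197 × 10⁻³ + 4.4252 × 10⁻³ = 3.2282 × 10⁻³, so Δρ ≈ 3.309 kg m⁻³.
N² = (g/ρ₀)·Δρ/Δz = g·(Δρ/ρ₀)/Δz = 9.81 × 3.2282 × 10⁻³ / 89 = 3.5583 × 10⁻⁴ s⁻² ≈ 3.56 × 10⁻⁴ s⁻².

3.56 × 10⁻⁴ s⁻²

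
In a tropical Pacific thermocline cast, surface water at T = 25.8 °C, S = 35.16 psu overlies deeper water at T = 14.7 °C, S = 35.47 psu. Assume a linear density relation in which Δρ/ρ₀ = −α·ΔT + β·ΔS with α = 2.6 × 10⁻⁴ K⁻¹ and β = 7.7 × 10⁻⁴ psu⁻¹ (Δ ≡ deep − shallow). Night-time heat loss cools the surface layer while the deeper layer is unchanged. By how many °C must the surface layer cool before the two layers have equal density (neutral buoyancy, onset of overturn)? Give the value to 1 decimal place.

Neutral buoyancy requires Δρ = 0, i.e. −α(T_deep − T_surf′) + β(S_deep − S_surf) = 0.
T_surf′ = T_deep − (β/α)·ΔS = 14.7 − (7.7 × 10⁻⁴/2.6 × 10⁻⁴)·(+0.31) = 13.782 °C.
Cooling required: 25.8 − (13.782) = 12.018 °C.

12.0 °C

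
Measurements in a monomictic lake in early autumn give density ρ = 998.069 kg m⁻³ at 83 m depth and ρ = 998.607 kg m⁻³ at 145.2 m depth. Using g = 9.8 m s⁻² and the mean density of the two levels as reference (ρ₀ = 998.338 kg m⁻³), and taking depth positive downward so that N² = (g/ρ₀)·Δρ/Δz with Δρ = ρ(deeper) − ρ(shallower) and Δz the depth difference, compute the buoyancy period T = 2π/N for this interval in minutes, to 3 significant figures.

11.4 min

Δρ = 998.607 − 998.069 = 0.538 kg m⁻³ over Δz = 145.2 − 83 = 62.2 m.
N² = (9.8/998.338) × (0.538/62.2) = 8.4906 × 10⁻⁵ s⁻².
N = √(8.4906 × 10⁻⁵) = 9.2144 × 10⁻³ rad s⁻¹, so T = 2π/N = 681.89 s = 11.365 min ≈ 11.4 min.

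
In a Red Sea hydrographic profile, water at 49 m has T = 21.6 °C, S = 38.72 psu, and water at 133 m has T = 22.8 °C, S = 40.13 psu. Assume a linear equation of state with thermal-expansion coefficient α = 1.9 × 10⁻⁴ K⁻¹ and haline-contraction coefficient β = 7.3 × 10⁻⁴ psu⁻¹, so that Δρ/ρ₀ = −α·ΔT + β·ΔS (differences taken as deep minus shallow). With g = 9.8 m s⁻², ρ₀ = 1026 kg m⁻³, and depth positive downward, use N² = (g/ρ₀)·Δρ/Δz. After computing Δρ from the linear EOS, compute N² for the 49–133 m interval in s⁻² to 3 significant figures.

ΔT = +1.2 K, ΔS = +1.41 psu (deep − shallow).
Δρ/ρ₀ = −αΔT + βΔS = -2.28 × 10⁻⁴ + 1.0293 × 10⁻³ = 8.013 × 10⁻⁴, so Δρ ≈ 0.8221 kg m⁻³.
N² = (g/ρ₀)·Δρ/Δz = g·(Δρ/ρ₀)/Δz = 9.8 × 8.013 × 10⁻⁴ / 84 = 9.3485 × 10⁻⁵ s⁻² ≈ 9.35 × 10⁻⁵ s⁻².

9.35 × 10⁻⁵ s⁻²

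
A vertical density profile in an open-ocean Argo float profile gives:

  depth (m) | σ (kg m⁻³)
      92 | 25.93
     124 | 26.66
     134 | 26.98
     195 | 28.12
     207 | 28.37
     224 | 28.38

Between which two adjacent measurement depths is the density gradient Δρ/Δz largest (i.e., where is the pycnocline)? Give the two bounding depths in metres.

124–134 m

Compute the density gradient over each adjacent pair:
  92–124 m: Δρ/Δz = 0.73/32 = 0.023 kg m⁻⁴
  124–134 m: Δρ/Δz = 0.32/10 = 0.032 kg m⁻⁴
  134–195 m: Δρ/Δz = 1.14/61 = 0.019 kg m⁻⁴
  195–207 m: Δρ/Δz = 0.25/12 = 0.021 kg m⁻⁴
  207–224 m: Δρ/Δz = 0.01/17 = 5.9 × 10⁻⁴ kg m⁻⁴
The largest gradient is in the 124–134 m interval — the pycnocline.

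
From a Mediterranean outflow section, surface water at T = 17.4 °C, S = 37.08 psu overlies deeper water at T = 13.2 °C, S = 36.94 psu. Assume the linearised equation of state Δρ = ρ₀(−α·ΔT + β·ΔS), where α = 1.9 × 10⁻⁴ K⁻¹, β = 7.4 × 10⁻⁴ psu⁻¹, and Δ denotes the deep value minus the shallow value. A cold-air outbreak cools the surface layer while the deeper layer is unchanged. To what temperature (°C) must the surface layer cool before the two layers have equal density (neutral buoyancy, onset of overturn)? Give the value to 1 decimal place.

Neutral buoyancy requires Δρ = 0, i.e. −α(T_deep − T_surf′) + β(S_deep − S_surf) = 0.
T_surf′ = T_deep − (β/α)·ΔS = 13.2 − (7.4 × 10⁻⁴/1.9 × 10⁻⁴)·(-0.14) = 13.745 °C.
Cooling required: 17.4 − (13.745) = 3.655 °C.

13.7 °C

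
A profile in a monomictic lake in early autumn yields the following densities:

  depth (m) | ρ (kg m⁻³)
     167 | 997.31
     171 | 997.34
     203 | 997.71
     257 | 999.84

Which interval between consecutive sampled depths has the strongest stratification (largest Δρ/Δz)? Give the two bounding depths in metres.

203–257 m

Compute the density gradient over each adjacent pair:
  167–171 m: Δρ/Δz = 0.03/4 = 7.5 × 10⁻³ kg m⁻⁴
  171–203 m: Δρ/Δz = 0.37/32 = 0.012 kg m⁻⁴
  203–257 m: Δρ/Δz = 2.13/54 = 0.039 kg m⁻⁴
The largest gradient is in the 203–257 m interval — the pycnocline.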